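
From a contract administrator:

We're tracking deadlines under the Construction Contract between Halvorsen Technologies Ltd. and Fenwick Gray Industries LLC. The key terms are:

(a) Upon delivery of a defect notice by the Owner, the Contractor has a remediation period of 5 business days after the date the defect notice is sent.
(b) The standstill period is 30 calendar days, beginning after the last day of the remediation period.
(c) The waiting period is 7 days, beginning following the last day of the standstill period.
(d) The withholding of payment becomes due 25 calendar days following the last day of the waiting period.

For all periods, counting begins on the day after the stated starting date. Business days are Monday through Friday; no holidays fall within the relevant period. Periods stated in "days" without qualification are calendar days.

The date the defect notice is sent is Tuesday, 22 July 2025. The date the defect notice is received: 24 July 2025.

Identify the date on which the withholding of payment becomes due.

29 September 2025

The last day of the remediation period: 5 business days after Tuesday, 22 July 2025, skipping weekends — Jul 23, Jul 24, Jul 25, Jul 28, Jul 29 — lands on Tuesday, 29 July 2025.
Adding 30 calendar days to 29 July 2025 gives 28 August 2025, which is the last day of the standstill period.
The last day of the waiting period: 7 calendar days after 28 August 2025 is 4 September 2025.
The date on which the withholding of payment becomes due: 25 calendar days after 4 September 2025 is 29 September 2025.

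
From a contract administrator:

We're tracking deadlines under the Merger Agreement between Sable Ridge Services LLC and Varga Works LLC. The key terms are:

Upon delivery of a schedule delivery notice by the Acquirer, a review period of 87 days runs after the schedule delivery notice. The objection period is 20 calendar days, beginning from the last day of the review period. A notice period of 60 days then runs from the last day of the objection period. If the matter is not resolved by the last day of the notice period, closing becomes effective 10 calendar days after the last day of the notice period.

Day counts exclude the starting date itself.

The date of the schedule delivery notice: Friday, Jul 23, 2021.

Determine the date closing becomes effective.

The last day of the review period: Jul 23, 2021 + 87 days = Oct 18, 2021.
Adding 20 calendar days to Oct 18, 2021 gives Nov 7, 2021, which is the last day of the objection period.
The last day of the notice period: Nov 7, 2021 + 60 days = Jan 6, 2022.
Adding 10 calendar days to Jan 6, 2022 gives Jan 16, 2022, which is the date closing becomes effective.

Jan 16, 2022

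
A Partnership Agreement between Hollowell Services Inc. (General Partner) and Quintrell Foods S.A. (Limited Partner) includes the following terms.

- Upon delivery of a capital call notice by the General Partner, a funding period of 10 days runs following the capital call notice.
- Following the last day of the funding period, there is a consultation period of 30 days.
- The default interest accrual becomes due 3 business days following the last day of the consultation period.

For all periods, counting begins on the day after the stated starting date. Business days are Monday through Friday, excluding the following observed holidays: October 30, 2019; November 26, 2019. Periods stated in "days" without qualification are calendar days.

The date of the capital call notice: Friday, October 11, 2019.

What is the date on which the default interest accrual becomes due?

November 25, 2019

The last day of the funding period: October 11, 2019 + 10 days = October 21, 2019.
Adding 30 calendar days to October 21, 2019 gives November 20, 2019, which is the last day of the consultation period.
From Wednesday, November 20, 2019, 3 business days (Nov 21, Nov 22, Nov 25, skipping weekends) brings us to Monday, November 25, 2019, which is the date on which the default interest accrual becomes due.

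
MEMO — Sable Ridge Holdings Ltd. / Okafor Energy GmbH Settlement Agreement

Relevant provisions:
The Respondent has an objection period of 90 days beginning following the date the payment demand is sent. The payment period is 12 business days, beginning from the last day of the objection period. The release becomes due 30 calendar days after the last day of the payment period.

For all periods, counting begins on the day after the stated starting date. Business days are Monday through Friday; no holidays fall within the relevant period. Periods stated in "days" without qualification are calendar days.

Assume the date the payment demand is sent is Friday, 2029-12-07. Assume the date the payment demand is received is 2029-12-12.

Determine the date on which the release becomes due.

2030-04-24

The last day of the objection period: 90 calendar days after 2029-12-07 is 2030-03-07.
The last day of the payment period: 12 business days after Thursday, 2030-03-07, skipping weekends — Mar 8, Mar 11, Mar 12, Mar 13, …, Mar 21, Mar 22, Mar 25 — lands on Monday, 2030-03-25.
Adding 30 calendar days to 2030-03-25 gives 2030-04-24, which is the date on which the release becomes due.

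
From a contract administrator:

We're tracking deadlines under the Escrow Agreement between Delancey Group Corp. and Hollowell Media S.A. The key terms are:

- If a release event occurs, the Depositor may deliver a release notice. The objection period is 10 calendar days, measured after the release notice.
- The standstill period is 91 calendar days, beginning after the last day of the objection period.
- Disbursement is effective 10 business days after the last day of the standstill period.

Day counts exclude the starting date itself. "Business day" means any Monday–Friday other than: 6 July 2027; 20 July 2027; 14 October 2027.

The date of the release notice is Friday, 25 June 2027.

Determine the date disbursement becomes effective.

The last day of the objection period: 25 June 2027 + 10 days = 5 July 2027.
The last day of the standstill period: 5 July 2027 + 91 days = 4 October 2027.
From Monday, 4 October 2027, 10 business days (Oct 5, Oct 6, Oct 7, Oct 8, Oct 11, Oct 12, Oct 13, Oct 15, Oct 18, Oct 19, skipping weekends and the listed holiday on Oct 14) brings us to Tuesday, 19 October 2027, which is the date disbursement becomes effective.

19 October 2027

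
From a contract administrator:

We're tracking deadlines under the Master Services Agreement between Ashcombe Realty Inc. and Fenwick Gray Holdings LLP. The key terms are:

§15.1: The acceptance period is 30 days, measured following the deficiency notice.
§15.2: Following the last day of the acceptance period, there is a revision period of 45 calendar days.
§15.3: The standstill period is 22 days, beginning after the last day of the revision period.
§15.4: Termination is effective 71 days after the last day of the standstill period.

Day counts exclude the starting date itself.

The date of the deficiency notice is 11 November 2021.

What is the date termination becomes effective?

28 April 2022

Adding 30 calendar days to 11 November 2021 gives 11 December 2021, which is the last day of the acceptance period.
The last day of the revision period: 11 December 2021 + 45 days = 25 January 2022.
The last day of the standstill period: 25 January 2022 + 22 days = 16 February 2022.
The date termination becomes effective: 71 calendar days after 16 February 2022 is 28 April 2022.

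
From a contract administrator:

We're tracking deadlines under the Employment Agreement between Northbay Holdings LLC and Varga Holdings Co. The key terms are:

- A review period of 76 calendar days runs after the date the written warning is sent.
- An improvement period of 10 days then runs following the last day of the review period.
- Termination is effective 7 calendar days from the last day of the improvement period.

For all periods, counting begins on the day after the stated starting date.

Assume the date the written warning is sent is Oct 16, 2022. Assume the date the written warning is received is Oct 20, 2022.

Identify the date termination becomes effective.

Adding 76 calendar days to Oct 16, 2022 gives Dec 31, 2022, which is the last day of the review period.
Adding 10 calendar days to Dec 31, 2022 gives Jan 10, 2023, which is the last day of the improvement period.
The date termination becomes effective: 7 calendar days after Jan 10, 2023 is Jan 17, 2023.

Jan 17, 2023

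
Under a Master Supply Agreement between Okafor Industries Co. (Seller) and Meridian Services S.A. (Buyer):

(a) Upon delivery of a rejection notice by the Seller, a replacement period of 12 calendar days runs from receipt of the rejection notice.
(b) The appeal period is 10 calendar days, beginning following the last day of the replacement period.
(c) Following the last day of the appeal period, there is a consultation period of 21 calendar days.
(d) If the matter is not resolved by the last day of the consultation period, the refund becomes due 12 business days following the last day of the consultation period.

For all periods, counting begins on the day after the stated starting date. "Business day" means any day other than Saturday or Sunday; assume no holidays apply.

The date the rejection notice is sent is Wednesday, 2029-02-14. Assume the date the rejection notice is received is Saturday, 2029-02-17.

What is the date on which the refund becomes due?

Adding 12 calendar days to 2029-02-17 gives 2029-03-01, which is the last day of the replacement period.
The last day of the appeal period: 10 calendar days after 2029-03-01 is 2029-03-11.
Adding 21 calendar days to 2029-03-11 gives 2029-04-01, which is the last day of the consultation period.
From Sunday, 2029-04-01, 12 business days (Apr 2, Apr 3, Apr 4, Apr 5, …, Apr 13, Apr 16, Apr 17, skipping weekends) brings us to Tuesday, 2029-04-17, which is the date on which the refund becomes due.

2029-04-17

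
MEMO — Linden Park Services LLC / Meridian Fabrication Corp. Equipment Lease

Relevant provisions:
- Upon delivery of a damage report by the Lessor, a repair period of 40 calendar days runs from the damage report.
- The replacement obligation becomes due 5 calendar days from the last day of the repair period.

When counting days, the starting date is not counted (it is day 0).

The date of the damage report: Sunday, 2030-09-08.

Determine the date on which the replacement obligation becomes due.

Adding 40 calendar days to 2030-09-08 gives 2030-10-18, which is the last day of the repair period.
Adding 5 calendar days to 2030-10-18 gives 2030-10-23, which is the date on which the replacement obligation becomes due.

2030-10-23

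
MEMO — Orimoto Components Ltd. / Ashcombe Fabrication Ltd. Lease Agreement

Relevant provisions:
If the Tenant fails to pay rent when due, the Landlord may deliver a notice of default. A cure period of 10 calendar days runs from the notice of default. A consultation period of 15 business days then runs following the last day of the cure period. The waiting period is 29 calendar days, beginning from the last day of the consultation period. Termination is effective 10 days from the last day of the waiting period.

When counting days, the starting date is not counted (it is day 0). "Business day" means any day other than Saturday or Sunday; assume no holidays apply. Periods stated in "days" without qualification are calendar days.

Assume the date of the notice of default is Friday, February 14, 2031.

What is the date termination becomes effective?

The last day of the cure period: 10 calendar days after February 14, 2031 is February 24, 2031.
The last day of the consultation period: 15 business days after Monday, February 24, 2031, skipping weekends — Feb 25, Feb 26, Feb 27, Feb 28, …, Mar 13, Mar 14, Mar 17 — lands on Monday, March 17, 2031.
The last day of the waiting period: March 17, 2031 + 29 days = April 15, 2031.
The date termination becomes effective: April 15, 2031 + 10 days = April 25, 2031.

April 25, 2031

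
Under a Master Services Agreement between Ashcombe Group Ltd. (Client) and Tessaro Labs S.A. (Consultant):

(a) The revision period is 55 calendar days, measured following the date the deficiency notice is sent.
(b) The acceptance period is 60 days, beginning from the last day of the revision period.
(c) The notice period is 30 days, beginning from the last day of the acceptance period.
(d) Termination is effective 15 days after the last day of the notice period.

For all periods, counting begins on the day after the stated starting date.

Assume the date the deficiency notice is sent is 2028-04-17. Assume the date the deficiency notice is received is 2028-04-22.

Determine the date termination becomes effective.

2028-09-24

The last day of the revision period: 55 calendar days after 2028-04-17 is 2028-06-11.
The last day of the acceptance period: 2028-06-11 + 60 days = 2028-08-10.
The last day of the notice period: 2028-08-10 + 30 days = 2028-09-09.
The date termination becomes effective: 15 calendar days after 2028-09-09 is 2028-09-24.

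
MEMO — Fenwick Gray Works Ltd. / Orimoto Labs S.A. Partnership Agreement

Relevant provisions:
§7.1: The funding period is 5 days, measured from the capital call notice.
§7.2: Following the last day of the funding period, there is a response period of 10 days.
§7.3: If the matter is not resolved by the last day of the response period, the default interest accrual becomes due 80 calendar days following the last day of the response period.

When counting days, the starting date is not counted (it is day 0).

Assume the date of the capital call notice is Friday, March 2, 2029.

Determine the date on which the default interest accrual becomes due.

Adding 5 calendar days to March 2, 2029 gives March 7, 2029, which is the last day of the funding period.
Adding 10 calendar days to March 7, 2029 gives March 17, 2029, which is the last day of the response period.
The date on which the default interest accrual becomes due: 80 calendar days after March 17, 2029 is June 5, 2029.

June 5, 2029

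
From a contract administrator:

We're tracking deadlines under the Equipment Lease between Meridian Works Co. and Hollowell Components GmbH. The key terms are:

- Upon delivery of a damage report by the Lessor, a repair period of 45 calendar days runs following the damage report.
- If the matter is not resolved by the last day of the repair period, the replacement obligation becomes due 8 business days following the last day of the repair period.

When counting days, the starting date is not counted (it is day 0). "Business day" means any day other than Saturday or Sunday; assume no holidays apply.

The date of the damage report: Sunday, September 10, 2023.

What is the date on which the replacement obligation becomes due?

November 6, 2023

The last day of the repair period: September 10, 2023 + 45 days = October 25, 2023.
The date on which the replacement obligation becomes due: 8 business days after Wednesday, October 25, 2023, skipping weekends — Oct 26, Oct 27, Oct 30, Oct 31, Nov 1, Nov 2, Nov 3, Nov 6 — lands on Monday, November 6, 2023.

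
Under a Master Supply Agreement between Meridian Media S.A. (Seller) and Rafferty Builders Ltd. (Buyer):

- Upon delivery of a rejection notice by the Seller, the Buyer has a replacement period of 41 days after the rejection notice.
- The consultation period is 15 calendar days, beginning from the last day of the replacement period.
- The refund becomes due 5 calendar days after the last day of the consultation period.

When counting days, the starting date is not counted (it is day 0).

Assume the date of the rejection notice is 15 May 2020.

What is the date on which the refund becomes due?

Adding 41 calendar days to 15 May 2020 gives 25 June 2020, which is the last day of the replacement period.
The last day of the consultation period: 25 June 2020 + 15 days = 10 July 2020.
The date on which the refund becomes due: 10 July 2020 + 5 days = 15 July 2020.

15 July 2020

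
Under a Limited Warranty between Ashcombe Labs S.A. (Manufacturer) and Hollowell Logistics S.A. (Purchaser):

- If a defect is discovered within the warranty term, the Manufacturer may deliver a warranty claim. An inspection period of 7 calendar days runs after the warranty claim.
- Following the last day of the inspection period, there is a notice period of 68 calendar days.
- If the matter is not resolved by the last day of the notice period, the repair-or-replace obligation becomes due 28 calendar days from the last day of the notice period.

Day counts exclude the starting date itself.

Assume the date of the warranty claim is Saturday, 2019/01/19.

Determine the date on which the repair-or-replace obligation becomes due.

2019/05/02

The last day of the inspection period: 7 calendar days after 2019/01/19 is 2019/01/26.
Adding 68 calendar days to 2019/01/26 gives 2019/04/04, which is the last day of the notice period.
The date on which the repair-or-replace obligation becomes due: 2019/04/04 + 28 days = 2019/05/02.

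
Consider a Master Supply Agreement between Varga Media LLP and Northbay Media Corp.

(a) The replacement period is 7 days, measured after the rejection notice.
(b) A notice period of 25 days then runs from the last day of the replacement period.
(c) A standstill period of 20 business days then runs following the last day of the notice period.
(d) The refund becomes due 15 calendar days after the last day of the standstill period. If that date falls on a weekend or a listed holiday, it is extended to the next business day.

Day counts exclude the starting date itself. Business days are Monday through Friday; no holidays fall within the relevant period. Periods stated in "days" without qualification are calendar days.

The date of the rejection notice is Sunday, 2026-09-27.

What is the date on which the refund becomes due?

2026-12-11

Adding 7 calendar days to 2026-09-27 gives 2026-10-04, which is the last day of the replacement period.
The last day of the notice period: 25 calendar days after 2026-10-04 is 2026-10-29.
The last day of the standstill period: 20 business days after Thursday, 2026-10-29, skipping weekends — Oct 30, Nov 2, Nov 3, Nov 4, …, Nov 24, Nov 25, Nov 26 — lands on Thursday, 2026-11-26.
Adding 15 calendar days to 2026-11-26 gives 2026-12-11, which is the date on which the refund becomes due. 2026-12-11 is a Friday, so no roll-forward applies.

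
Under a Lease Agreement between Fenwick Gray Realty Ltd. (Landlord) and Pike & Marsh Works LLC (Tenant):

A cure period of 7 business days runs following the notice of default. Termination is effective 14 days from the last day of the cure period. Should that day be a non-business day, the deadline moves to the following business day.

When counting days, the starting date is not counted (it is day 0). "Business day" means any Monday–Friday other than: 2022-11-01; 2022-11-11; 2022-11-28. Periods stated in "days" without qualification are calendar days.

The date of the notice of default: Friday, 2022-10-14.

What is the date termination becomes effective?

The last day of the cure period: 7 business days after Friday, 2022-10-14, skipping weekends — Oct 17, Oct 18, Oct 19, Oct 20, Oct 21, Oct 24, Oct 25 — lands on Tuesday, 2022-10-25.
Adding 14 calendar days to 2022-10-25 gives 2022-11-08, which is the date termination becomes effective. 2022-11-08 is a Tuesday and is not a listed holiday, so no roll-forward applies.

2022-11-08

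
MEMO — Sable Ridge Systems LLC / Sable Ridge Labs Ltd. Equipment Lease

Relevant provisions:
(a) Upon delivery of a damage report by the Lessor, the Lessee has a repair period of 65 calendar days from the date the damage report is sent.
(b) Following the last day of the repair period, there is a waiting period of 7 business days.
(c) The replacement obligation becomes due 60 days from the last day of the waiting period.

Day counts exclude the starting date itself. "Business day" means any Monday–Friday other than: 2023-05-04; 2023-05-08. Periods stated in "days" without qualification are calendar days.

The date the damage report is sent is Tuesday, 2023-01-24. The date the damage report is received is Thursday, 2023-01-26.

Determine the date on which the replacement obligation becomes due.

Adding 65 calendar days to 2023-01-24 gives 2023-03-30, which is the last day of the repair period.
From Thursday, 2023-03-30, 7 business days (Mar 31, Apr 3, Apr 4, Apr 5, Apr 6, Apr 7, Apr 10, skipping weekends) brings us to Monday, 2023-04-10, which is the last day of the waiting period.
Adding 60 calendar days to 2023-04-10 gives 2023-06-09, which is the date on which the replacement obligation becomes due.

2023-06-09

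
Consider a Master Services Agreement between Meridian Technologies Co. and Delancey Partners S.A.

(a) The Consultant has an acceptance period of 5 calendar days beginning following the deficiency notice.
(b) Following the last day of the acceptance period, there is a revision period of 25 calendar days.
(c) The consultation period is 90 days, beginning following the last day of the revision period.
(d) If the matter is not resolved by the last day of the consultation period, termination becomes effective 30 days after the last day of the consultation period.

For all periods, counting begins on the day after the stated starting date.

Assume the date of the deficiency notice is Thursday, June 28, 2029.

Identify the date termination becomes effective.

November 25, 2029

The last day of the acceptance period: June 28, 2029 + 5 days = July 3, 2029.
The last day of the revision period: 25 calendar days after July 3, 2029 is July 28, 2029.
The last day of the consultation period: July 28, 2029 + 90 days = October 26, 2029.
The date termination becomes effective: October 26, 2029 + 30 days = November 25, 2029.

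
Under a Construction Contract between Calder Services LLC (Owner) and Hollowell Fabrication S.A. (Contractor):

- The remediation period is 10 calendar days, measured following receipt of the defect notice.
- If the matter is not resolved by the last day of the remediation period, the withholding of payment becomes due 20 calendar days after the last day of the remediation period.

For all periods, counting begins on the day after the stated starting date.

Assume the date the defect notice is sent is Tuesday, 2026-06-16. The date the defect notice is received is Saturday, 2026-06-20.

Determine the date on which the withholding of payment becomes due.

Adding 10 calendar days to 2026-06-20 gives 2026-06-30, which is the last day of the remediation period.
The date on which the withholding of payment becomes due: 20 calendar days after 2026-06-30 is 2026-07-20.

2026-07-20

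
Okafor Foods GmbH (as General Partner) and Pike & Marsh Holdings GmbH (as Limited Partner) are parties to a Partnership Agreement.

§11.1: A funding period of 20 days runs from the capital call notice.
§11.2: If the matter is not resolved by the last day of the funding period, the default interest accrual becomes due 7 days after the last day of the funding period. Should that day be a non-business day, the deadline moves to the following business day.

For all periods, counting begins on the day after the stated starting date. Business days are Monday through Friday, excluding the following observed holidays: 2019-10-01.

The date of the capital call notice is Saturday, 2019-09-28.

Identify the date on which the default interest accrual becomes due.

Adding 20 calendar days to 2019-09-28 gives 2019-10-18, which is the last day of the funding period.
Adding 7 calendar days to 2019-10-18 gives 2019-10-25, which is the date on which the default interest accrual becomes due. 2019-10-25 is a Friday and is not a listed holiday, so no roll-forward applies.

2019-10-25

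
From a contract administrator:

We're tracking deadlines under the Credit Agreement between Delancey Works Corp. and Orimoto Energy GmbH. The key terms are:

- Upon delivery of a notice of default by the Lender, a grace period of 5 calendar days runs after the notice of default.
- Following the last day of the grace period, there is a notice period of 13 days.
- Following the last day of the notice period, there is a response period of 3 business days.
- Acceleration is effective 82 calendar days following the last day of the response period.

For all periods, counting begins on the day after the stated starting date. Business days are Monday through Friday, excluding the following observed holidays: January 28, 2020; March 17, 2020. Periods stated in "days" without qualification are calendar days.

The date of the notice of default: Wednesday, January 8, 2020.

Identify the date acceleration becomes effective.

April 21, 2020

Adding 5 calendar days to January 8, 2020 gives January 13, 2020, which is the last day of the grace period.
The last day of the notice period: 13 calendar days after January 13, 2020 is January 26, 2020.
The last day of the response period: counting 3 business days from Sunday, January 26, 2020 (Jan 27, Jan 29, Jan 30, skipping weekends and the listed holiday on Jan 28) reaches Thursday, January 30, 2020.
The date acceleration becomes effective: January 30, 2020 + 82 days = April 21, 2020.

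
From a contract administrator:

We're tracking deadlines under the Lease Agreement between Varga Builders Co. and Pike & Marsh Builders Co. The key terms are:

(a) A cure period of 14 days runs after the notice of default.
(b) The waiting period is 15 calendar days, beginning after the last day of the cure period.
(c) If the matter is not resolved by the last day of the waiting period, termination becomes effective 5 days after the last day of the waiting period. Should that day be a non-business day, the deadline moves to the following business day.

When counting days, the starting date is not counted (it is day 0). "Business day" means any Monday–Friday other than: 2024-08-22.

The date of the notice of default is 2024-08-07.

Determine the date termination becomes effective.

Adding 14 calendar days to 2024-08-07 gives 2024-08-21, which is the last day of the cure period.
Adding 15 calendar days to 2024-08-21 gives 2024-09-05, which is the last day of the waiting period.
The date termination becomes effective: 5 calendar days after 2024-09-05 is 2024-09-10. 2024-09-10 is a Tuesday and is not a listed holiday, so no roll-forward applies.

2024-09-10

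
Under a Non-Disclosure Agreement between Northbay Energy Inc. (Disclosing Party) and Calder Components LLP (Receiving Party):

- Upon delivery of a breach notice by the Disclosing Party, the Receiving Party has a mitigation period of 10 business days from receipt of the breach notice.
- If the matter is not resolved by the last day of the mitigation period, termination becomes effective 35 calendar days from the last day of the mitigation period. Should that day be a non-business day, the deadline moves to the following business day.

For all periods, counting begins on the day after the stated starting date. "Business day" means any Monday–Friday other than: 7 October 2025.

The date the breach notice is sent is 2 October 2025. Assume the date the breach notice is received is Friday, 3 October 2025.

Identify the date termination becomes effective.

The last day of the mitigation period: 10 business days after Friday, 3 October 2025, skipping weekends and the listed holiday on Oct 7 — Oct 6, Oct 8, Oct 9, Oct 10, Oct 13, Oct 14, Oct 15, Oct 16, Oct 17, Oct 20 — lands on Monday, 20 October 2025.
The date termination becomes effective: 20 October 2025 + 35 days = 24 November 2025. 24 November 2025 is a Monday and is not a listed holiday, so no roll-forward applies.

24 November 2025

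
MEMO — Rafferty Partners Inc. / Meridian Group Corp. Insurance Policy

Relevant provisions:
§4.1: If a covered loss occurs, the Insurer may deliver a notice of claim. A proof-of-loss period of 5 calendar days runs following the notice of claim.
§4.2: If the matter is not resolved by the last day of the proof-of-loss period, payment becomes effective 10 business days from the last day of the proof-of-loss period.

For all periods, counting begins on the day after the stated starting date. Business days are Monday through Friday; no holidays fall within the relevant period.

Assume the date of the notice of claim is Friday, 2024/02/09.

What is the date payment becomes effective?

2024/02/28

The last day of the proof-of-loss period: 5 calendar days after 2024/02/09 is 2024/02/14.
From Wednesday, 2024/02/14, 10 business days (Feb 15, Feb 16, Feb 19, Feb 20, Feb 21, Feb 22, Feb 23, Feb 26, Feb 27, Feb 28, skipping weekends) brings us to Wednesday, 2024/02/28, which is the date payment becomes effective.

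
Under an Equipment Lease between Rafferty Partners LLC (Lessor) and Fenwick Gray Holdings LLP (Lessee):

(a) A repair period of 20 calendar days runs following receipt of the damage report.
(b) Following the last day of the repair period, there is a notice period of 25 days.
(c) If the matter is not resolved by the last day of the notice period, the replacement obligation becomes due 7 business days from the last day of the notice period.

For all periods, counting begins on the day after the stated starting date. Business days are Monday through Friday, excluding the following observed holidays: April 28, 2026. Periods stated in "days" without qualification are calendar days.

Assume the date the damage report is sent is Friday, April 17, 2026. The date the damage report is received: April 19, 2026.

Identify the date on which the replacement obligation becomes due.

Adding 20 calendar days to April 19, 2026 gives May 9, 2026, which is the last day of the repair period.
Adding 25 calendar days to May 9, 2026 gives June 3, 2026, which is the last day of the notice period.
The date on which the replacement obligation becomes due: counting 7 business days from Wednesday, June 3, 2026 (Jun 4, Jun 5, Jun 8, Jun 9, Jun 10, Jun 11, Jun 12, skipping weekends) reaches Friday, June 12, 2026.

June 12, 2026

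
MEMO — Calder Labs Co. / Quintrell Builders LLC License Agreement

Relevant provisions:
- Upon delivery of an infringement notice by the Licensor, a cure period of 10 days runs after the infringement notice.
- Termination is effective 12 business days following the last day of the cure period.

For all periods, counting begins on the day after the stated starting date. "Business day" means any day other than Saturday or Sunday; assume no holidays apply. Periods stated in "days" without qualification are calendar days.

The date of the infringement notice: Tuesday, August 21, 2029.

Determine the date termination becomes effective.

Adding 10 calendar days to August 21, 2029 gives August 31, 2029, which is the last day of the cure period.
The date termination becomes effective: counting 12 business days from Friday, August 31, 2029 (Sep 3, Sep 4, Sep 5, Sep 6, …, Sep 14, Sep 17, Sep 18, skipping weekends) reaches Tuesday, September 18, 2029.

September 18, 2029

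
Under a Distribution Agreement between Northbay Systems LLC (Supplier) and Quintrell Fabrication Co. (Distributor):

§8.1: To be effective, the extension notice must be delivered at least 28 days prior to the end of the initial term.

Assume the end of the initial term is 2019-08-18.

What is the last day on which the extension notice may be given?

2019-07-21

Counting back 28 calendar days from 2019-08-18 gives 2019-07-21.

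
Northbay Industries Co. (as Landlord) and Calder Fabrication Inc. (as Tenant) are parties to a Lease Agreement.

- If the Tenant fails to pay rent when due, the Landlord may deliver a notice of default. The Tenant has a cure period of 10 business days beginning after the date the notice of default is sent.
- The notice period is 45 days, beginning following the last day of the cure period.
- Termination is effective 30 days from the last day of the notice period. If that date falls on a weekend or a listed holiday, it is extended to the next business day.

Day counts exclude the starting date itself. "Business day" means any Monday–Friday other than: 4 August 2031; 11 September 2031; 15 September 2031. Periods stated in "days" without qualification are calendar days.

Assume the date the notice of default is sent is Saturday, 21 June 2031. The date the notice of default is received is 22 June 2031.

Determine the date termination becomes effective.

The last day of the cure period: counting 10 business days from Saturday, 21 June 2031 (Jun 23, Jun 24, Jun 25, Jun 26, Jun 27, Jun 30, Jul 1, Jul 2, Jul 3, Jul 4, skipping weekends) reaches Friday, 4 July 2031.
The last day of the notice period: 4 July 2031 + 45 days = 18 August 2031.
The date termination becomes effective: 30 calendar days after 18 August 2031 is 17 September 2031. 17 September 2031 is a Wednesday and is not a listed holiday, so no roll-forward applies.

17 September 2031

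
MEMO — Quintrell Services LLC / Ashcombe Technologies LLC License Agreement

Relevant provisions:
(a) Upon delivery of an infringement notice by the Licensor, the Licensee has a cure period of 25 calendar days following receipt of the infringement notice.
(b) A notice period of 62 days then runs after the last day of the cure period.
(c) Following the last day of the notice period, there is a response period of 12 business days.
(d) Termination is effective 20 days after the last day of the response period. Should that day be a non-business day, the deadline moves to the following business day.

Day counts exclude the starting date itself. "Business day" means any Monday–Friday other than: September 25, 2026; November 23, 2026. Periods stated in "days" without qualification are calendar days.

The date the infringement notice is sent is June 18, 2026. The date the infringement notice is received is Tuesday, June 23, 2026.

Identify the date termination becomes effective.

The last day of the cure period: June 23, 2026 + 25 days = July 18, 2026.
Adding 62 calendar days to July 18, 2026 gives September 18, 2026, which is the last day of the notice period.
From Friday, September 18, 2026, 12 business days (Sep 21, Sep 22, Sep 23, Sep 24, …, Oct 5, Oct 6, Oct 7, skipping weekends and the listed holiday on Sep 25) brings us to Wednesday, October 7, 2026, which is the last day of the response period.
The date termination becomes effective: 20 calendar days after October 7, 2026 is October 27, 2026. October 27, 2026 is a Tuesday and is not a listed holiday, so no roll-forward applies.

October 27, 2026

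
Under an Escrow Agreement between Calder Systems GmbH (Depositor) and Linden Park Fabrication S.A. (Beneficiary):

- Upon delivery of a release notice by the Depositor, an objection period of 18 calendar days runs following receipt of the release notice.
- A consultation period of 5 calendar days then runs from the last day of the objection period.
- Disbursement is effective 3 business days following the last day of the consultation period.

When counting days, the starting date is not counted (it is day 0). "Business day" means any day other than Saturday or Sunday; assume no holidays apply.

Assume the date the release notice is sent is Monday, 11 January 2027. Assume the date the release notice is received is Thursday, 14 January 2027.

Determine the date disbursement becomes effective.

10 February 2027

The last day of the objection period: 14 January 2027 + 18 days = 1 February 2027.
The last day of the consultation period: 1 February 2027 + 5 days = 6 February 2027.
From Saturday, 6 February 2027, 3 business days (Feb 8, Feb 9, Feb 10, skipping weekends) brings us to Wednesday, 10 February 2027, which is the date disbursement becomes effective.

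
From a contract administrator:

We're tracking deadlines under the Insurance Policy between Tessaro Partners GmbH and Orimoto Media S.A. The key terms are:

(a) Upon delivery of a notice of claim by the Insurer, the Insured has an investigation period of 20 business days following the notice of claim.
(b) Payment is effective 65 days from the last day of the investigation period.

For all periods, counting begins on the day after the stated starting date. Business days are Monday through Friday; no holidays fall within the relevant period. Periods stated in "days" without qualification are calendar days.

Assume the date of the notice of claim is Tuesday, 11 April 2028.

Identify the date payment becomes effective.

The last day of the investigation period: counting 20 business days from Tuesday, 11 April 2028 (Apr 12, Apr 13, Apr 14, Apr 17, …, May 5, May 8, May 9, skipping weekends) reaches Tuesday, 9 May 2028.
The date payment becomes effective: 65 calendar days after 9 May 2028 is 13 July 2028.

13 July 2028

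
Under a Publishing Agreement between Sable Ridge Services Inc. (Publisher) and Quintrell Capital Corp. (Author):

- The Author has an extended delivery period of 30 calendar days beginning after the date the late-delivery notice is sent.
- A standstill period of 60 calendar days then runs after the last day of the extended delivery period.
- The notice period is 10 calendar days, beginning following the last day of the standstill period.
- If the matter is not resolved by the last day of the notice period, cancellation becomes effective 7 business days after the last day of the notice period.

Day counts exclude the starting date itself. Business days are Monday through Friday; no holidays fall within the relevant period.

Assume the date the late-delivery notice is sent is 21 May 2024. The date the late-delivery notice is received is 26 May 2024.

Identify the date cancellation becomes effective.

Adding 30 calendar days to 21 May 2024 gives 20 June 2024, which is the last day of the extended delivery period.
Adding 60 calendar days to 20 June 2024 gives 19 August 2024, which is the last day of the standstill period.
Adding 10 calendar days to 19 August 2024 gives 29 August 2024, which is the last day of the notice period.
The date cancellation becomes effective: counting 7 business days from Thursday, 29 August 2024 (Aug 30, Sep 2, Sep 3, Sep 4, Sep 5, Sep 6, Sep 9, skipping weekends) reaches Monday, 9 September 2024.

9 September 2024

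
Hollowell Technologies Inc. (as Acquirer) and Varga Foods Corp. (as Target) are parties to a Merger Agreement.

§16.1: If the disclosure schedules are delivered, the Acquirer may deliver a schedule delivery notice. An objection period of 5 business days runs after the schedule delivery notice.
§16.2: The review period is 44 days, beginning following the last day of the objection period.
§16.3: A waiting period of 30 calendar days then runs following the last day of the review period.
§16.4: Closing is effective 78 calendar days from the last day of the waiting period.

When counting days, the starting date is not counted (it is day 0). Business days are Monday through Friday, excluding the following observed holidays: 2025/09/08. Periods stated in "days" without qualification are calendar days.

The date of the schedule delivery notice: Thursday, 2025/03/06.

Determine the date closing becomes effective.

2025/08/12

The last day of the objection period: 5 business days after Thursday, 2025/03/06, skipping weekends — Mar 7, Mar 10, Mar 11, Mar 12, Mar 13 — lands on Thursday, 2025/03/13.
The last day of the review period: 2025/03/13 + 44 days = 2025/04/26.
Adding 30 calendar days to 2025/04/26 gives 2025/05/26, which is the last day of the waiting period.
The date closing becomes effective: 2025/05/26 + 78 days = 2025/08/12.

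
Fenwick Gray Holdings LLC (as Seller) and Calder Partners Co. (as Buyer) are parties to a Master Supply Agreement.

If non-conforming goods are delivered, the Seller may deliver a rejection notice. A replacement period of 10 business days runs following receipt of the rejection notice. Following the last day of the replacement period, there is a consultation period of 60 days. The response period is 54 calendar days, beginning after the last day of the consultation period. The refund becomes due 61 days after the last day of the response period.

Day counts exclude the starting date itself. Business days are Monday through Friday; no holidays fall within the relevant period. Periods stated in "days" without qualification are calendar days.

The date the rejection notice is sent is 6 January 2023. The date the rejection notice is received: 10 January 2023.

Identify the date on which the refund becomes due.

18 July 2023

From Tuesday, 10 January 2023, 10 business days (Jan 11, Jan 12, Jan 13, Jan 16, Jan 17, Jan 18, Jan 19, Jan 20, Jan 23, Jan 24, skipping weekends) brings us to Tuesday, 24 January 2023, which is the last day of the replacement period.
The last day of the consultation period: 60 calendar days after 24 January 2023 is 25 March 2023.
Adding 54 calendar days to 25 March 2023 gives 18 May 2023, which is the last day of the response period.
Adding 61 calendar days to 18 May 2023 gives 18 July 2023, which is the date on which the refund becomes due.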